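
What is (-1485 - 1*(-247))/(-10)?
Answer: 619/5 ≈ 123.80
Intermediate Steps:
(-1485 - 1*(-247))/(-10) = -(-1485 + 247)/10 = -⅒*(-1238) = 619/5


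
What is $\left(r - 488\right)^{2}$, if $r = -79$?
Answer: $321489$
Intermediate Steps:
$\left(r - 488\right)^{2} = \left(-79 - 488\right)^{2} = \left(-567\right)^{2} = 321489$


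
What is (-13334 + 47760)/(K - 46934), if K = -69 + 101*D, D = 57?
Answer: -17213/20623 ≈ -0.83465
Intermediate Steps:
K = 5688 (K = -69 + 101*57 = -69 + 5757 = 5688)
(-13334 + 47760)/(K - 46934) = (-13334 + 47760)/(5688 - 46934) = 34426/(-41246) = 34426*(-1/41246) = -17213/20623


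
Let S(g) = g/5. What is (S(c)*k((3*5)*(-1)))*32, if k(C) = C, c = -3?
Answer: 288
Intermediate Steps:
S(g) = g/5 (S(g) = g*(⅕) = g/5)
(S(c)*k((3*5)*(-1)))*32 = (((⅕)*(-3))*((3*5)*(-1)))*32 = -9*(-1)*32 = -⅗*(-15)*32 = 9*32 = 288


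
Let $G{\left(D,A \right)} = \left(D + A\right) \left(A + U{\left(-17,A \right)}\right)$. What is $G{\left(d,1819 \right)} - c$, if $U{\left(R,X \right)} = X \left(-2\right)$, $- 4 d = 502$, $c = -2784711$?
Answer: $- \frac{591531}{2} \approx -2.9577 \cdot 10^{5}$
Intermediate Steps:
$d = - \frac{251}{2}$ ($d = \left(- \frac{1}{4}\right) 502 = - \frac{251}{2} \approx -125.5$)
$U{\left(R,X \right)} = - 2 X$
$G{\left(D,A \right)} = - A \left(A + D\right)$ ($G{\left(D,A \right)} = \left(D + A\right) \left(A - 2 A\right) = \left(A + D\right) \left(- A\right) = - A \left(A + D\right)$)
$G{\left(d,1819 \right)} - c = 1819 \left(\left(-1\right) 1819 - - \frac{251}{2}\right) - -2784711 = 1819 \left(-1819 + \frac{251}{2}\right) + 2784711 = 1819 \left(- \frac{3387}{2}\right) + 2784711 = - \frac{6160953}{2} + 2784711 = - \frac{591531}{2}$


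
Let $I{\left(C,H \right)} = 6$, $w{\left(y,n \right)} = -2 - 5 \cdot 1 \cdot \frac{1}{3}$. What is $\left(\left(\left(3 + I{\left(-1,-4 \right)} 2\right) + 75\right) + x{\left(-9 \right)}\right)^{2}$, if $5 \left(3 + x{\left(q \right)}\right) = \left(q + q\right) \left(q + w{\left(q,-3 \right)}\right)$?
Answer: $\frac{439569}{25} \approx 17583.0$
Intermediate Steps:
$w{\left(y,n \right)} = - \frac{11}{3}$ ($w{\left(y,n \right)} = -2 - 5 \cdot 1 \cdot \frac{1}{3} = -2 - \frac{5}{3} = - \frac{11}{3}$)
$x{\left(q \right)} = -3 + \frac{2 q \left(- \frac{11}{3} + q\right)}{5}$ ($x{\left(q \right)} = -3 + \frac{\left(q + q\right) \left(q - \frac{11}{3}\right)}{5} = -3 + \frac{2 q \left(- \frac{11}{3} + q\right)}{5}$)
$\left(\left(\left(3 + I{\left(-1,-4 \right)} 2\right) + 75\right) + x{\left(-9 \right)}\right)^{2} = \left(\left(\left(3 + 6 \cdot 2\right) + 75\right) - \left(- \frac{51}{5} - \frac{162}{5}\right)\right)^{2} = \left(\left(\left(3 + 12\right) + 75\right) + \left(-3 + \frac{66}{5} + \frac{2}{5} \cdot 81\right)\right)^{2} = \left(\left(15 + 75\right) + \left(-3 + \frac{66}{5} + \frac{162}{5}\right)\right)^{2} = \left(90 + \frac{213}{5}\right)^{2} = \left(\frac{663}{5}\right)^{2} = \frac{439569}{25}$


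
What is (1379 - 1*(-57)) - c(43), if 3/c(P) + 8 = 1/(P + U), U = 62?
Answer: 1205119/839 ≈ 1436.4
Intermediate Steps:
c(P) = 3/(-8 + 1/(62 + P)) (c(P) = 3/(-8 + 1/(P + 62)) = 3/(-8 + 1/(62 + P)))
(1379 - 1*(-57)) - c(43) = (1379 - 1*(-57)) - 3*(-62 - 1*43)/(495 + 8*43) = (1379 + 57) - 3*(-62 - 43)/(495 + 344) = 1436 - 3*(-105)/839 = 1436 - 1*(-315/839) = 1436 + 315/839 = 1205119/839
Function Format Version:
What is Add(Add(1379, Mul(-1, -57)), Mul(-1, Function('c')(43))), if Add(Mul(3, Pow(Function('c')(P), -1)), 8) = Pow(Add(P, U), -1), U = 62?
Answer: Rational(1205119, 839) ≈ 1436.4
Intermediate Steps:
Function('c')(P) = Mul(3, Pow(Add(-8, Pow(Add(62, P), -1)), -1)) (Function('c')(P) = Mul(3, Pow(Add(-8, Pow(Add(P, 62), -1)), -1)) = Mul(3, Pow(Add(-8, Pow(Add(62, P), -1)), -1)))
Add(Add(1379, Mul(-1, -57)), Mul(-1, Function('c')(43))) = Add(Add(1379, Mul(-1, -57)), Mul(-1, Mul(3, Pow(Add(495, Mul(8, 43)), -1), Add(-62, Mul(-1, 43))))) = Add(Add(1379, 57), Mul(-1, Mul(3, Pow(Add(495, 344), -1), Add(-62, -43)))) = Add(1436, Mul(-1, Mul(3, Pow(839, -1), -105))) = Add(1436, Mul(-1, Mul(3, Rational(1, 839), -105))) = Add(1436, Mul(-1, Rational(-315, 839))) = Add(1436, Rational(315, 839)) = Rational(1205119, 839)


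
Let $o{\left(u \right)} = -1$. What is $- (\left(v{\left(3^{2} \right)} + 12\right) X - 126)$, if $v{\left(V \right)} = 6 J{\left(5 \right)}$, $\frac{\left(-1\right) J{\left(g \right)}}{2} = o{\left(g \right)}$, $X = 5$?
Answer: $6$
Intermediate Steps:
$J{\left(g \right)} = 2$ ($J{\left(g \right)} = \left(-2\right) \left(-1\right) = 2$)
$v{\left(V \right)} = 12$ ($v{\left(V \right)} = 6 \cdot 2 = 12$)
$- (\left(v{\left(3^{2} \right)} + 12\right) X - 126) = - (\left(12 + 12\right) 5 - 126) = - (24 \cdot 5 - 126) = - (120 - 126) = \left(-1\right) \left(-6\right) = 6$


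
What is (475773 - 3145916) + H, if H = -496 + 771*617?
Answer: -2194932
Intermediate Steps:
H = 475211 (H = -496 + 475707 = 475211)
(475773 - 3145916) + H = (475773 - 3145916) + 475211 = -2670143 + 475211 = -2194932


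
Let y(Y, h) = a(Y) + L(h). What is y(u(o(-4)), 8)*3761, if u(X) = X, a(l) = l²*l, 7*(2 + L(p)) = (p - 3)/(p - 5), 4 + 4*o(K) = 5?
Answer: -8827067/1344 ≈ -6567.8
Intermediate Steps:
o(K) = ¼ (o(K) = -1 + (¼)*5 = -1 + 5/4 = ¼)
L(p) = -2 + (-3 + p)/(7*(-5 + p)) (L(p) = -2 + ((p - 3)/(p - 5))/7 = -2 + ((-3 + p)/(-5 + p))/7 = -2 + (-3 + p)/(7*(-5 + p)))
a(l) = l³
y(Y, h) = Y³ + (67 - 13*h)/(7*(-5 + h))
y(u(o(-4)), 8)*3761 = ((67 - 13*8 + 7*(¼)³*(-5 + 8))/(7*(-5 + 8)))*3761 = ((⅐)*(67 - 104 + 7*(1/64)*3)/3)*3761 = ((⅐)*(⅓)*(67 - 104 + 21/64))*3761 = ((⅐)*(⅓)*(-2347/64))*3761 = -2347/1344*3761 = -8827067/1344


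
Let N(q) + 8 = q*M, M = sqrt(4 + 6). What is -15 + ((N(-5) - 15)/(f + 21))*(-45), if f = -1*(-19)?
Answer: 87/8 + 45*sqrt(10)/8 ≈ 28.663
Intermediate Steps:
M = sqrt(10) ≈ 3.1623
f = 19
N(q) = -8 + q*sqrt(10)
-15 + ((N(-5) - 15)/(f + 21))*(-45) = -15 + (((-8 - 5*sqrt(10)) - 15)/(19 + 21))*(-45) = -15 + ((-23 - 5*sqrt(10))/40)*(-45) = -15 + ((-23 - 5*sqrt(10))*(1/40))*(-45) = -15 + (-23/40 - sqrt(10)/8)*(-45) = -15 + (207/8 + 45*sqrt(10)/8) = 87/8 + 45*sqrt(10)/8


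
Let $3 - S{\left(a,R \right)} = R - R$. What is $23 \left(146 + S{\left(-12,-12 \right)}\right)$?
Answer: $3427$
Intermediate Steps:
$S{\left(a,R \right)} = 3$ ($S{\left(a,R \right)} = 3 - \left(R - R\right) = 3 - 0 = 3 + 0 = 3$)
$23 \left(146 + S{\left(-12,-12 \right)}\right) = 23 \left(146 + 3\right) = 23 \cdot 149 = 3427$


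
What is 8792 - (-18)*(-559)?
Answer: -1270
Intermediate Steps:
8792 - (-18)*(-559) = 8792 - 1*10062 = 8792 - 10062 = -1270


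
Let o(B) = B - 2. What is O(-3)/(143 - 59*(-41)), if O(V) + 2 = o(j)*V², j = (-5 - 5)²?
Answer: 440/1281 ≈ 0.34348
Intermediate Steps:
j = 100 (j = (-10)² = 100)
o(B) = -2 + B
O(V) = -2 + 98*V² (O(V) = -2 + (-2 + 100)*V² = -2 + 98*V²)
O(-3)/(143 - 59*(-41)) = (-2 + 98*(-3)²)/(143 - 59*(-41)) = (-2 + 98*9)/(143 + 2419) = (-2 + 882)/2562 = 880*(1/2562) = 440/1281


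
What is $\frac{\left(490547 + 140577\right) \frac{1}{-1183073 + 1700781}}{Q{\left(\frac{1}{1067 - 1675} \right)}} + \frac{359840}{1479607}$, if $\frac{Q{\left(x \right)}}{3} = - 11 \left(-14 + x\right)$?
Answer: $\frac{13225649552467456}{53798211170350581} \approx 0.24584$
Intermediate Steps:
$Q{\left(x \right)} = 462 - 33 x$ ($Q{\left(x \right)} = 3 \left(- 11 \left(-14 + x\right)\right) = 3 \left(154 - 11 x\right) = 462 - 33 x$)
$\frac{\left(490547 + 140577\right) \frac{1}{-1183073 + 1700781}}{Q{\left(\frac{1}{1067 - 1675} \right)}} + \frac{359840}{1479607} = \frac{\left(490547 + 140577\right) \frac{1}{-1183073 + 1700781}}{462 - \frac{33}{1067 - 1675}} + \frac{359840}{1479607} = \frac{631124 \cdot \frac{1}{517708}}{462 - \frac{33}{-608}} + 359840 \cdot \frac{1}{1479607} = \frac{631124 \cdot \frac{1}{517708}}{462 - - \frac{33}{608}} + \frac{359840}{1479607} = \frac{157781}{129427 \left(462 + \frac{33}{608}\right)} + \frac{359840}{1479607} = \frac{157781}{129427 \cdot \frac{280929}{608}} + \frac{359840}{1479607} = \frac{157781}{129427} \cdot \frac{608}{280929} + \frac{359840}{1479607} = \frac{95930848}{36359797683} + \frac{359840}{1479607} = \frac{13225649552467456}{53798211170350581}$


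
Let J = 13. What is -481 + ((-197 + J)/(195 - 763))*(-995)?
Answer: -57036/71 ≈ -803.32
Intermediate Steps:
-481 + ((-197 + J)/(195 - 763))*(-995) = -481 + ((-197 + 13)/(195 - 763))*(-995) = -481 - 184/(-568)*(-995) = -481 - 184*(-1/568)*(-995) = -481 + (23/71)*(-995) = -481 - 22885/71 = -57036/71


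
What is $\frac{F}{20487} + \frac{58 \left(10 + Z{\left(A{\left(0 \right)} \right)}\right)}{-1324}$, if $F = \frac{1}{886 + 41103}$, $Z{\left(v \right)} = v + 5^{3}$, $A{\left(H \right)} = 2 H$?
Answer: $- \frac{3367795136683}{569471361666} \approx -5.9139$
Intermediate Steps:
$Z{\left(v \right)} = 125 + v$ ($Z{\left(v \right)} = v + 125 = 125 + v$)
$F = \frac{1}{41989} \approx 2.3816 \cdot 10^{-5}$
$\frac{F}{20487} + \frac{58 \left(10 + Z{\left(A{\left(0 \right)} \right)}\right)}{-1324} = \frac{1}{41989 \cdot 20487} + \frac{58 \left(10 + \left(125 + 2 \cdot 0\right)\right)}{-1324} = \frac{1}{41989} \cdot \frac{1}{20487} + 58 \left(10 + \left(125 + 0\right)\right) \left(- \frac{1}{1324}\right) = \frac{1}{860228643} + 58 \left(10 + 125\right) \left(- \frac{1}{1324}\right) = \frac{1}{860228643} + 58 \cdot 135 \left(- \frac{1}{1324}\right) = \frac{1}{860228643} + 7830 \left(- \frac{1}{1324}\right) = \frac{1}{860228643} - \frac{3915}{662} = - \frac{3367795136683}{569471361666}$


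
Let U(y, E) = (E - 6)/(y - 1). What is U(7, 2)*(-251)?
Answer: 502/3 ≈ 167.33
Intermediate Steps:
U(y, E) = (-6 + E)/(-1 + y)
U(7, 2)*(-251) = ((-6 + 2)/(-1 + 7))*(-251) = (-4/6)*(-251) = ((⅙)*(-4))*(-251) = -⅔*(-251) = 502/3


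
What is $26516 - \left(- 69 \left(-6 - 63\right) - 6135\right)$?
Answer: $27890$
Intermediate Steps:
$26516 - \left(- 69 \left(-6 - 63\right) - 6135\right) = 26516 - \left(\left(-69\right) \left(-69\right) - 6135\right) = 26516 - \left(4761 - 6135\right) = 26516 - -1374 = 26516 + 1374 = 27890$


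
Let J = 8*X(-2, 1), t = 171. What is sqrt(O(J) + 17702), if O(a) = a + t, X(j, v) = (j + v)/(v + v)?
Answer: sqrt(17869) ≈ 133.68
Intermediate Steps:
X(j, v) = (j + v)/(2*v) (X(j, v) = (j + v)/((2*v)) = (j + v)*(1/(2*v)) = (j + v)/(2*v))
J = -4 (J = 8*((1/2)*(-2 + 1)/1) = 8*((1/2)*1*(-1)) = 8*(-1/2) = -4)
O(a) = 171 + a (O(a) = a + 171 = 171 + a)
sqrt(O(J) + 17702) = sqrt((171 - 4) + 17702) = sqrt(167 + 17702) = sqrt(17869)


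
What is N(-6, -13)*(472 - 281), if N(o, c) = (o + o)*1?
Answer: -2292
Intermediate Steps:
N(o, c) = 2*o (N(o, c) = (2*o)*1 = 2*o)
N(-6, -13)*(472 - 281) = (2*(-6))*(472 - 281) = -12*191 = -2292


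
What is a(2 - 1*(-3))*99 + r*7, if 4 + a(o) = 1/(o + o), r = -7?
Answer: -4351/10 ≈ -435.10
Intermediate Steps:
a(o) = -4 + 1/(2*o) (a(o) = -4 + 1/(o + o) = -4 + 1/(2*o))
a(2 - 1*(-3))*99 + r*7 = (-4 + 1/(2*(2 - 1*(-3))))*99 - 7*7 = (-4 + 1/(2*(2 + 3)))*99 - 49 = (-4 + (1/2)/5)*99 - 49 = (-4 + (1/2)*(1/5))*99 - 49 = (-4 + 1/10)*99 - 49 = -39/10*99 - 49 = -3861/10 - 49 = -4351/10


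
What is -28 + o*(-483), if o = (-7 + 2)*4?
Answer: 9632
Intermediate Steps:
o = -20 (o = -5*4 = -20)
-28 + o*(-483) = -28 - 20*(-483) = -28 + 9660 = 9632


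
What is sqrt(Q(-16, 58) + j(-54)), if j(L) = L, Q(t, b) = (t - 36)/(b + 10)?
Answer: 7*I*sqrt(323)/17 ≈ 7.4003*I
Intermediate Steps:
Q(t, b) = (-36 + t)/(10 + b)
sqrt(Q(-16, 58) + j(-54)) = sqrt((-36 - 16)/(10 + 58) - 54) = sqrt(-52/68 - 54) = sqrt((1/68)*(-52) - 54) = sqrt(-13/17 - 54) = sqrt(-931/17) = 7*I*sqrt(323)/17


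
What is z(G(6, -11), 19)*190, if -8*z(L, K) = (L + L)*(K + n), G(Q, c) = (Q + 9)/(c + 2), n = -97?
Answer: -6175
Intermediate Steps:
G(Q, c) = (9 + Q)/(2 + c)
z(L, K) = -L*(-97 + K)/4 (z(L, K) = -(L + L)*(K - 97)/8 = -2*L*(-97 + K)/8 = -L*(-97 + K)/4)
z(G(6, -11), 19)*190 = (((9 + 6)/(2 - 11))*(97 - 1*19)/4)*190 = ((15/(-9))*(97 - 19)/4)*190 = ((1/4)*(-1/9*15)*78)*190 = ((1/4)*(-5/3)*78)*190 = -65/2*190 = -6175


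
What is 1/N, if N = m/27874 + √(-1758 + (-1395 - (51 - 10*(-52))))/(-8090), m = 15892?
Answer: 1811986312109050/1033261359476039 + 5499904722235*I*√19/1033261359476039 ≈ 1.7537 + 0.023202*I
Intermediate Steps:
N = 7946/13937 - 7*I*√19/4045 (N = 15892/27874 + √(-1758 + (-1395 - (51 - 10*(-52))))/(-8090) = 15892*(1/27874) + √(-1758 + (-1395 - (51 + 520)))*(-1/8090) = 7946/13937 + √(-1758 + (-1395 - 1*571))*(-1/8090) = 7946/13937 + √(-1758 + (-1395 - 571))*(-1/8090) = 7946/13937 + √(-1758 - 1966)*(-1/8090) = 7946/13937 + √(-3724)*(-1/8090) = 7946/13937 + (14*I*√19)*(-1/8090) = 7946/13937 - 7*I*√19/4045 ≈ 0.57014 - 0.0075432*I)
1/N = 1/(7946/13937 - 7*I*√19/4045)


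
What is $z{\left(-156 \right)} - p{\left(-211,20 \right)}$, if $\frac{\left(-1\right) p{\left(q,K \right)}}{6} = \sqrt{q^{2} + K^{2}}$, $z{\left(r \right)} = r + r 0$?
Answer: $-156 + 6 \sqrt{44921} \approx 1115.7$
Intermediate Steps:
$z{\left(r \right)} = r$ ($z{\left(r \right)} = r + 0 = r$)
$p{\left(q,K \right)} = - 6 \sqrt{K^{2} + q^{2}}$ ($p{\left(q,K \right)} = - 6 \sqrt{q^{2} + K^{2}} = - 6 \sqrt{K^{2} + q^{2}}$)
$z{\left(-156 \right)} - p{\left(-211,20 \right)} = -156 - - 6 \sqrt{20^{2} + \left(-211\right)^{2}} = -156 - - 6 \sqrt{400 + 44521} = -156 - - 6 \sqrt{44921} = -156 + 6 \sqrt{44921}$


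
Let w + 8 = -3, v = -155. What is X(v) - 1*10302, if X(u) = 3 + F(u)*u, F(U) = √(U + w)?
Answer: -10299 - 155*I*√166 ≈ -10299.0 - 1997.0*I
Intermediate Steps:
w = -11 (w = -8 - 3 = -11)
F(U) = √(-11 + U) (F(U) = √(U - 11) = √(-11 + U))
X(u) = 3 + u*√(-11 + u) (X(u) = 3 + √(-11 + u)*u = 3 + u*√(-11 + u))
X(v) - 1*10302 = (3 - 155*√(-11 - 155)) - 1*10302 = (3 - 155*I*√166) - 10302 = -10299 - 155*I*√166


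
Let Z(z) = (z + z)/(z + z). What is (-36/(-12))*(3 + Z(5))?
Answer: 12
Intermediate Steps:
Z(z) = 1 (Z(z) = (2*z)/((2*z)) = (2*z)*(1/(2*z)) = 1)
(-36/(-12))*(3 + Z(5)) = (-36/(-12))*(3 + 1) = -1/12*(-36)*4 = 3*4 = 12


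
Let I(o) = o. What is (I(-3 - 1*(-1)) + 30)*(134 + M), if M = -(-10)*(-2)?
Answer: 3192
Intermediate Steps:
M = -20 (M = -5*4 = -20)
(I(-3 - 1*(-1)) + 30)*(134 + M) = ((-3 - 1*(-1)) + 30)*(134 - 20) = ((-3 + 1) + 30)*114 = (-2 + 30)*114 = 28*114 = 3192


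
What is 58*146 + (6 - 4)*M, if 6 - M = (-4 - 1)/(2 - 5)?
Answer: 25430/3 ≈ 8476.7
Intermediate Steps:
M = 13/3 (M = 6 - (-4 - 1)/(2 - 5) = 6 - (-5)/(-3) = 6 - (-5)*(-1)/3 = 6 - 1*5/3 = 6 - 5/3 = 13/3 ≈ 4.3333)
58*146 + (6 - 4)*M = 58*146 + (6 - 4)*(13/3) = 8468 + 2*(13/3) = 8468 + 26/3 = 25430/3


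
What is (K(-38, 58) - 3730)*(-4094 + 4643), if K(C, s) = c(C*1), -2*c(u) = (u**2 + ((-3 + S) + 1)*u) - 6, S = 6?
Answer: -2400777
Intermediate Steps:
c(u) = 3 - 2*u - u**2/2 (c(u) = -((u**2 + ((-3 + 6) + 1)*u) - 6)/2 = -((u**2 + (3 + 1)*u) - 6)/2 = -((u**2 + 4*u) - 6)/2 = -(-6 + u**2 + 4*u)/2 = 3 - 2*u - u**2/2)
K(C, s) = 3 - 2*C - C**2/2
(K(-38, 58) - 3730)*(-4094 + 4643) = ((3 - 2*(-38) - 1/2*(-38)**2) - 3730)*(-4094 + 4643) = ((3 + 76 - 1/2*1444) - 3730)*549 = ((3 + 76 - 722) - 3730)*549 = (-643 - 3730)*549 = -4373*549 = -2400777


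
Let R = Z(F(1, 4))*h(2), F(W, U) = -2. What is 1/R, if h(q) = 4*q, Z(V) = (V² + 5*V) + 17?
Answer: 1/88 ≈ 0.011364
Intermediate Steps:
Z(V) = 17 + V² + 5*V
R = 88 (R = (17 + (-2)² + 5*(-2))*(4*2) = (17 + 4 - 10)*8 = 11*8 = 88)
1/R = 1/88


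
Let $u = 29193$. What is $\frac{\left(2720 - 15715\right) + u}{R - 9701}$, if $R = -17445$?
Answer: $- \frac{1157}{1939} \approx -0.5967$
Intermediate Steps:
$\frac{\left(2720 - 15715\right) + u}{R - 9701} = \frac{\left(2720 - 15715\right) + 29193}{-17445 - 9701} = \frac{-12995 + 29193}{-27146} = 16198 \left(- \frac{1}{27146}\right) = - \frac{1157}{1939}$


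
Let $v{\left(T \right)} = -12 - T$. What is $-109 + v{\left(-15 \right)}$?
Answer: $-106$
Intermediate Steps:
$-109 + v{\left(-15 \right)} = -109 - -3 = -109 + \left(-12 + 15\right) = -109 + 3 = -106$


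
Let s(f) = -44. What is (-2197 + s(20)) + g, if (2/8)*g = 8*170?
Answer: 3199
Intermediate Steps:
g = 5440 (g = 4*(8*170) = 4*1360 = 5440)
(-2197 + s(20)) + g = (-2197 - 44) + 5440 = -2241 + 5440 = 3199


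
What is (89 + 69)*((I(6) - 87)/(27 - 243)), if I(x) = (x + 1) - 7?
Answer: 2291/36 ≈ 63.639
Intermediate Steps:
I(x) = -6 + x (I(x) = (1 + x) - 7 = -6 + x)
(89 + 69)*((I(6) - 87)/(27 - 243)) = (89 + 69)*(((-6 + 6) - 87)/(27 - 243)) = 158*((0 - 87)/(-216)) = 158*(-87*(-1/216)) = 158*(29/72) = 2291/36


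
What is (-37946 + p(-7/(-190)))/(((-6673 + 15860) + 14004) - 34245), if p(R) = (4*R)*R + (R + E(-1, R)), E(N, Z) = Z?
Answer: 171230968/49881175 ≈ 3.4328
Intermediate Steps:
p(R) = 2*R + 4*R² (p(R) = (4*R)*R + (R + R) = 4*R² + 2*R = 2*R + 4*R²)
(-37946 + p(-7/(-190)))/(((-6673 + 15860) + 14004) - 34245) = (-37946 + 2*(-7/(-190))*(1 + 2*(-7/(-190))))/(((-6673 + 15860) + 14004) - 34245) = (-37946 + 2*(-7*(-1/190))*(1 + 2*(-7*(-1/190))))/((9187 + 14004) - 34245) = (-37946 + 2*(7/190)*(1 + 2*(7/190)))/(23191 - 34245) = (-37946 + 2*(7/190)*(1 + 7/95))/(-11054) = (-37946 + 2*(7/190)*(102/95))*(-1/11054) = (-37946 + 714/9025)*(-1/11054) = -342461936/9025*(-1/11054) = 171230968/49881175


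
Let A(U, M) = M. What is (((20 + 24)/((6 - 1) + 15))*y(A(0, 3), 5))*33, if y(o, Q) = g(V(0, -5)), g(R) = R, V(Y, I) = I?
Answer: -363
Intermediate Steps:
y(o, Q) = -5
(((20 + 24)/((6 - 1) + 15))*y(A(0, 3), 5))*33 = (((20 + 24)/((6 - 1) + 15))*(-5))*33 = ((44/(5 + 15))*(-5))*33 = ((44/20)*(-5))*33 = ((44*(1/20))*(-5))*33 = ((11/5)*(-5))*33 = -11*33 = -363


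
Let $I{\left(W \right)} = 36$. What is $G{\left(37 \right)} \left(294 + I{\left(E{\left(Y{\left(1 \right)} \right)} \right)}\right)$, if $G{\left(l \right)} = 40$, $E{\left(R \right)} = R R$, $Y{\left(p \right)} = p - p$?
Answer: $13200$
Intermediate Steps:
$Y{\left(p \right)} = 0$
$E{\left(R \right)} = R^{2}$
$G{\left(37 \right)} \left(294 + I{\left(E{\left(Y{\left(1 \right)} \right)} \right)}\right) = 40 \left(294 + 36\right) = 40 \cdot 330 = 13200$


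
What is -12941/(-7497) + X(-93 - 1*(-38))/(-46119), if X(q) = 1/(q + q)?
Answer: 21883621729/12677651910 ≈ 1.7262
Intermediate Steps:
X(q) = 1/(2*q)
-12941/(-7497) + X(-93 - 1*(-38))/(-46119) = -12941/(-7497) + (1/(2*(-93 - 1*(-38))))/(-46119) = -12941*(-1/7497) + (1/(2*(-93 + 38)))*(-1/46119) = 12941/7497 + ((1/2)/(-55))*(-1/46119) = 12941/7497 + ((1/2)*(-1/55))*(-1/46119) = 12941/7497 - 1/110*(-1/46119) = 12941/7497 + 1/5073090 = 21883621729/12677651910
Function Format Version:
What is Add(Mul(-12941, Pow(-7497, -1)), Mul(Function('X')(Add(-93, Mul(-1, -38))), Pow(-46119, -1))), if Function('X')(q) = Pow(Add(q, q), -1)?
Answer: Rational(21883621729, 12677651910) ≈ 1.7262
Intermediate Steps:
Function('X')(q) = Mul(Rational(1, 2), Pow(q, -1)) (Function('X')(q) = Pow(Mul(2, q), -1) = Mul(Rational(1, 2), Pow(q, -1)))
Add(Mul(-12941, Pow(-7497, -1)), Mul(Function('X')(Add(-93, Mul(-1, -38))), Pow(-46119, -1))) = Add(Mul(-12941, Pow(-7497, -1)), Mul(Mul(Rational(1, 2), Pow(Add(-93, Mul(-1, -38)), -1)), Pow(-46119, -1))) = Add(Mul(-12941, Rational(-1, 7497)), Mul(Mul(Rational(1, 2), Pow(Add(-93, 38), -1)), Rational(-1, 46119))) = Add(Rational(12941, 7497), Mul(Mul(Rational(1, 2), Pow(-55, -1)), Rational(-1, 46119))) = Add(Rational(12941, 7497), Mul(Mul(Rational(1, 2), Rational(-1, 55)), Rational(-1, 46119))) = Add(Rational(12941, 7497), Mul(Rational(-1, 110), Rational(-1, 46119))) = Add(Rational(12941, 7497), Rational(1, 5073090)) = Rational(21883621729, 12677651910)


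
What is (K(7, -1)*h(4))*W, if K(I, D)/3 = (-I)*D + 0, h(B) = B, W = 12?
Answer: 1008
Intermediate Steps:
K(I, D) = -3*D*I (K(I, D) = 3*((-I)*D + 0) = 3*(-D*I + 0) = 3*(-D*I) = -3*D*I)
(K(7, -1)*h(4))*W = (-3*(-1)*7*4)*12 = (21*4)*12 = 84*12 = 1008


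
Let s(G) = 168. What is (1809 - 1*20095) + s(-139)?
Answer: -18118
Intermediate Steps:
(1809 - 1*20095) + s(-139) = (1809 - 1*20095) + 168 = (1809 - 20095) + 168 = -18286 + 168 = -18118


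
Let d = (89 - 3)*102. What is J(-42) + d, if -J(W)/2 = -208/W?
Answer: 184004/21 ≈ 8762.1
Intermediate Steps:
d = 8772 (d = 86*102 = 8772)
J(W) = 416/W (J(W) = -(-416)/W = 416/W)
J(-42) + d = 416/(-42) + 8772 = 416*(-1/42) + 8772 = -208/21 + 8772 = 184004/21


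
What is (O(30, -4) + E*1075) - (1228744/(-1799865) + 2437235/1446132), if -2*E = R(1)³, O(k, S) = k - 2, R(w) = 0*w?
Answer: 23423272821991/867614124060 ≈ 26.997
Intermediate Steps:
R(w) = 0
O(k, S) = -2 + k
E = 0 (E = -½*0³ = -½*0 = 0)
(O(30, -4) + E*1075) - (1228744/(-1799865) + 2437235/1446132) = ((-2 + 30) + 0*1075) - (1228744/(-1799865) + 2437235/1446132) = (28 + 0) - (1228744*(-1/1799865) + 2437235*(1/1446132)) = 28 - (-1228744/1799865 + 2437235/1446132) = 28 - 1*869922651689/867614124060 = 28 - 869922651689/867614124060 = 23423272821991/867614124060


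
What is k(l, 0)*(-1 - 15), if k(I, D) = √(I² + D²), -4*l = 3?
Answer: -12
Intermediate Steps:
l = -¾ (l = -¼*3 = -¾ ≈ -0.75000)
k(I, D) = √(D² + I²)
k(l, 0)*(-1 - 15) = √(0² + (-¾)²)*(-1 - 15) = √(0 + 9/16)*(-16) = √(9/16)*(-16) = (¾)*(-16) = -12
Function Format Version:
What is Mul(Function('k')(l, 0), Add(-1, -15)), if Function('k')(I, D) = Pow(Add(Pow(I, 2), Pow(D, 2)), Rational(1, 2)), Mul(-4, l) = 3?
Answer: -12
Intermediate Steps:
l = Rational(-3, 4) (l = Mul(Rational(-1, 4), 3) = Rational(-3, 4) ≈ -0.75000)
Function('k')(I, D) = Pow(Add(Pow(D, 2), Pow(I, 2)), Rational(1, 2))
Mul(Function('k')(l, 0), Add(-1, -15)) = Mul(Pow(Add(Pow(0, 2), Pow(Rational(-3, 4), 2)), Rational(1, 2)), Add(-1, -15)) = Mul(Pow(Add(0, Rational(9, 16)), Rational(1, 2)), -16) = Mul(Pow(Rational(9, 16), Rational(1, 2)), -16) = Mul(Rational(3, 4), -16) = -12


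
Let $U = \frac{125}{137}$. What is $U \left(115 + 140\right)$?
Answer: $\frac{31875}{137} \approx 232.66$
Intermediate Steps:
$U = \frac{125}{137}$ ($U = 125 \cdot \frac{1}{137} = \frac{125}{137} \approx 0.91241$)
$U \left(115 + 140\right) = \frac{125 \left(115 + 140\right)}{137} = \frac{125}{137} \cdot 255 = \frac{31875}{137}$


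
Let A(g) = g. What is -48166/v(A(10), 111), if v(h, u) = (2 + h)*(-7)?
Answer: 24083/42 ≈ 573.40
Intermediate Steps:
v(h, u) = -14 - 7*h
-48166/v(A(10), 111) = -48166/(-14 - 7*10) = -48166/(-14 - 70) = -48166/(-84) = -48166*(-1/84) = 24083/42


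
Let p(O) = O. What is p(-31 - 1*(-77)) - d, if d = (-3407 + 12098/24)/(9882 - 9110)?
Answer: 460979/9264 ≈ 49.760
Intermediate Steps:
d = -34835/9264 (d = (-3407 + 12098*(1/24))/772 = (-3407 + 6049/12)*(1/772) = -34835/12*1/772 = -34835/9264 ≈ -3.7603)
p(-31 - 1*(-77)) - d = (-31 - 1*(-77)) - 1*(-34835/9264) = (-31 + 77) + 34835/9264 = 46 + 34835/9264 = 460979/9264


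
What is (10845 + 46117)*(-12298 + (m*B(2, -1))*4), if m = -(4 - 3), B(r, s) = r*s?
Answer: -700062980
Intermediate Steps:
m = -1 (m = -1*1 = -1)
(10845 + 46117)*(-12298 + (m*B(2, -1))*4) = (10845 + 46117)*(-12298 - 2*(-1)*4) = 56962*(-12298 - 1*(-2)*4) = 56962*(-12298 + 2*4) = 56962*(-12298 + 8) = 56962*(-12290) = -700062980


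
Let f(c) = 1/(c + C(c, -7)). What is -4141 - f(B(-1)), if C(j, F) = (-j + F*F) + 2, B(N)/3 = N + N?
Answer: -211192/51 ≈ -4141.0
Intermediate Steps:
B(N) = 6*N (B(N) = 3*(N + N) = 3*(2*N) = 6*N)
C(j, F) = 2 + F² - j (C(j, F) = (-j + F²) + 2 = (F² - j) + 2 = 2 + F² - j)
f(c) = 1/51 (f(c) = 1/(c + (2 + (-7)² - c)) = 1/(c + (2 + 49 - c)) = 1/(c + (51 - c)) = 1/51)
-4141 - f(B(-1)) = -4141 - 1*1/51 = -4141 - 1/51 = -211192/51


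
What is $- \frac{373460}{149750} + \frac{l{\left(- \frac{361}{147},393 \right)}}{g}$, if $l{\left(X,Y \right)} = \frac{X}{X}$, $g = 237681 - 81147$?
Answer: $- \frac{5845903789}{2344096650} \approx -2.4939$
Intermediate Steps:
$g = 156534$ ($g = 237681 - 81147 = 156534$)
$l{\left(X,Y \right)} = 1$
$- \frac{373460}{149750} + \frac{l{\left(- \frac{361}{147},393 \right)}}{g} = - \frac{373460}{149750} + 1 \cdot \frac{1}{156534} = \left(-373460\right) \frac{1}{149750} + 1 \cdot \frac{1}{156534} = - \frac{37346}{14975} + \frac{1}{156534} = - \frac{5845903789}{2344096650}$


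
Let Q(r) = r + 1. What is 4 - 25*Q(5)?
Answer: -146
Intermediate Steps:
Q(r) = 1 + r
4 - 25*Q(5) = 4 - 25*(1 + 5) = 4 - 25*6 = 4 - 150 = -146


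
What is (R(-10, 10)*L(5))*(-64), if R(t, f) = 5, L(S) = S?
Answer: -1600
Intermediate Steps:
(R(-10, 10)*L(5))*(-64) = (5*5)*(-64) = 25*(-64) = -1600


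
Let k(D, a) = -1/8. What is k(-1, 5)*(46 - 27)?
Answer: -19/8 ≈ -2.3750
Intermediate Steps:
k(D, a) = -⅛ (k(D, a) = -1*⅛ = -⅛)
k(-1, 5)*(46 - 27) = -(46 - 27)/8 = -⅛*19 = -19/8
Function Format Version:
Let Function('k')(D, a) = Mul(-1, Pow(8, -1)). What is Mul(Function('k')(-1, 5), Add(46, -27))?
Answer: Rational(-19, 8) ≈ -2.3750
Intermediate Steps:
Function('k')(D, a) = Rational(-1, 8) (Function('k')(D, a) = Mul(-1, Rational(1, 8)) = Rational(-1, 8))
Mul(Function('k')(-1, 5), Add(46, -27)) = Mul(Rational(-1, 8), Add(46, -27)) = Mul(Rational(-1, 8), 19) = Rational(-19, 8)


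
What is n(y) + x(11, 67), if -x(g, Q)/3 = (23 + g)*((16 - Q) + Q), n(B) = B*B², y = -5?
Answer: -1757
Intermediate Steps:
n(B) = B³
x(g, Q) = -1104 - 48*g (x(g, Q) = -3*(23 + g)*((16 - Q) + Q) = -3*(23 + g)*16 = -3*(368 + 16*g) = -1104 - 48*g)
n(y) + x(11, 67) = (-5)³ + (-1104 - 48*11) = -125 + (-1104 - 528) = -125 - 1632 = -1757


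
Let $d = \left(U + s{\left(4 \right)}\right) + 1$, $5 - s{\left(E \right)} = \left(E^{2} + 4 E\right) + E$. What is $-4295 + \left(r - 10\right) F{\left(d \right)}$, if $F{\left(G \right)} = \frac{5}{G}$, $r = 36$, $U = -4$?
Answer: $- \frac{73080}{17} \approx -4298.8$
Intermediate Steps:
$s{\left(E \right)} = 5 - E^{2} - 5 E$ ($s{\left(E \right)} = 5 - \left(\left(E^{2} + 4 E\right) + E\right) = 5 - \left(E^{2} + 5 E\right) = 5 - E^{2} - 5 E$)
$d = -34$ ($d = \left(-4 - 31\right) + 1 = -35 + 1 = -34$)
$-4295 + \left(r - 10\right) F{\left(d \right)} = -4295 + \left(36 - 10\right) \frac{5}{-34} = -4295 + 26 \cdot 5 \left(- \frac{1}{34}\right) = -4295 + 26 \left(- \frac{5}{34}\right) = -4295 - \frac{65}{17} = - \frac{73080}{17}$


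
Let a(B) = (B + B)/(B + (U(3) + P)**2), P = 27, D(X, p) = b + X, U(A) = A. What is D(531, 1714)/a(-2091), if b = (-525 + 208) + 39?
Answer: 100441/1394 ≈ 72.052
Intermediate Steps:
b = -278 (b = -317 + 39 = -278)
D(X, p) = -278 + X
a(B) = 2*B/(900 + B) (a(B) = (B + B)/(B + (3 + 27)**2) = (2*B)/(B + 30**2) = (2*B)/(B + 900) = (2*B)/(900 + B) = 2*B/(900 + B))
D(531, 1714)/a(-2091) = (-278 + 531)/((2*(-2091)/(900 - 2091))) = 253/((2*(-2091)/(-1191))) = 253/((2*(-2091)*(-1/1191))) = 253/(1394/397) = 253*(397/1394) = 100441/1394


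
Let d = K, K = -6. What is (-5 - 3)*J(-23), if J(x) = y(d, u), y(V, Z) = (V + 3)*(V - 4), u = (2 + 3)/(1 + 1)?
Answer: -240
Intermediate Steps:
u = 5/2 ≈ 2.5000
d = -6
y(V, Z) = (-4 + V)*(3 + V) (y(V, Z) = (3 + V)*(-4 + V) = (-4 + V)*(3 + V))
J(x) = 30 (J(x) = -12 + (-6)**2 - 1*(-6) = -12 + 36 + 6 = 30)
(-5 - 3)*J(-23) = (-5 - 3)*30 = -8*30 = -240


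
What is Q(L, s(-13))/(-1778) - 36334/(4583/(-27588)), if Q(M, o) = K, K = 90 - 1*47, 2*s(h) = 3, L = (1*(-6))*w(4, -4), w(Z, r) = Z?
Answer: 1782235695907/8148574 ≈ 2.1872e+5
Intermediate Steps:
L = -24 (L = (1*(-6))*4 = -6*4 = -24)
s(h) = 3/2 (s(h) = (1/2)*3 = 3/2)
K = 43 (K = 90 - 47 = 43)
Q(M, o) = 43
Q(L, s(-13))/(-1778) - 36334/(4583/(-27588)) = 43/(-1778) - 36334/(4583/(-27588)) = 43*(-1/1778) - 36334/(4583*(-1/27588)) = -43/1778 - 36334/(-4583/27588) = -43/1778 - 36334*(-27588/4583) = -43/1778 + 1002382392/4583 = 1782235695907/8148574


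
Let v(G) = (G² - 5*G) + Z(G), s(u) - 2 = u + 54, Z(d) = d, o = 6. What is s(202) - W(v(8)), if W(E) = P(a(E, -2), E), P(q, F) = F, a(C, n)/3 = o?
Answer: 226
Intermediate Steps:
a(C, n) = 18 (a(C, n) = 3*6 = 18)
s(u) = 56 + u (s(u) = 2 + (u + 54) = 2 + (54 + u) = 56 + u)
v(G) = G² - 4*G (v(G) = (G² - 5*G) + G = G² - 4*G)
W(E) = E
s(202) - W(v(8)) = (56 + 202) - 8*(-4 + 8) = 258 - 8*4 = 258 - 1*32 = 258 - 32 = 226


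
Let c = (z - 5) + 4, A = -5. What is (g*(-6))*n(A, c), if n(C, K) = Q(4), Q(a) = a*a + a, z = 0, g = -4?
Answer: 480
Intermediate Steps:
Q(a) = a + a² (Q(a) = a² + a = a + a²)
c = -1 (c = (0 - 5) + 4 = -5 + 4 = -1)
n(C, K) = 20 (n(C, K) = 4*(1 + 4) = 4*5 = 20)
(g*(-6))*n(A, c) = -4*(-6)*20 = 24*20 = 480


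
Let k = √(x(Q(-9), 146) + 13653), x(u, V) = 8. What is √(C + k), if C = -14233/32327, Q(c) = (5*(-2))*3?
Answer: √(-460110191 + 1045034929*√13661)/32327 ≈ 10.791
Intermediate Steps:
Q(c) = -30 (Q(c) = -10*3 = -30)
C = -14233/32327 (C = -14233*1/32327 = -14233/32327 ≈ -0.44028)
k = √13661 (k = √(8 + 13653) = √13661 ≈ 116.88)
√(C + k) = √(-14233/32327 + √13661)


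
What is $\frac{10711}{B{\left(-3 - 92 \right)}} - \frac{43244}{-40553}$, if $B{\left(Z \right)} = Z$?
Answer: $- \frac{430255003}{3852535} \approx -111.68$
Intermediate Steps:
$\frac{10711}{B{\left(-3 - 92 \right)}} - \frac{43244}{-40553} = \frac{10711}{-3 - 92} - \frac{43244}{-40553} = \frac{10711}{-3 - 92} - - \frac{43244}{40553} = \frac{10711}{-95} + \frac{43244}{40553} = 10711 \left(- \frac{1}{95}\right) + \frac{43244}{40553} = - \frac{10711}{95} + \frac{43244}{40553} = - \frac{430255003}{3852535}$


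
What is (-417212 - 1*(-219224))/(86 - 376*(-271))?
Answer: -32998/16997 ≈ -1.9414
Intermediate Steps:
(-417212 - 1*(-219224))/(86 - 376*(-271)) = (-417212 + 219224)/(86 + 101896) = -197988/101982 = -197988*1/101982 = -32998/16997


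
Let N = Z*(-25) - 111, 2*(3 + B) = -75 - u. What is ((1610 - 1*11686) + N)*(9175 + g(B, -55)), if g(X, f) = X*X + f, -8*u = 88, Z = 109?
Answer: -133574640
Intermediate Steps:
u = -11 (u = -⅛*88 = -11)
B = -35 (B = -3 + (-75 - 1*(-11))/2 = -3 + (-75 + 11)/2 = -3 + (½)*(-64) = -3 - 32 = -35)
g(X, f) = f + X² (g(X, f) = X² + f = f + X²)
N = -2836 (N = 109*(-25) - 111 = -2725 - 111 = -2836)
((1610 - 1*11686) + N)*(9175 + g(B, -55)) = ((1610 - 1*11686) - 2836)*(9175 + (-55 + (-35)²)) = ((1610 - 11686) - 2836)*(9175 + (-55 + 1225)) = (-10076 - 2836)*(9175 + 1170) = -12912*10345 = -133574640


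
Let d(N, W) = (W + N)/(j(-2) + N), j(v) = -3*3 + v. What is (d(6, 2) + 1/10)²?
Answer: 9/4 ≈ 2.2500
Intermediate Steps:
j(v) = -9 + v
d(N, W) = (N + W)/(-11 + N) (d(N, W) = (W + N)/((-9 - 2) + N) = (N + W)/(-11 + N))
(d(6, 2) + 1/10)² = ((6 + 2)/(-11 + 6) + 1/10)² = (8/(-5) + ⅒)² = (-⅕*8 + ⅒)² = (-8/5 + ⅒)² = (-3/2)² = 9/4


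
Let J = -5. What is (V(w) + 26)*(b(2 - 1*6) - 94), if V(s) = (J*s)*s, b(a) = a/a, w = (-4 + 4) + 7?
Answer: 20367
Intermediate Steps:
w = 7 (w = 0 + 7 = 7)
b(a) = 1
V(s) = -5*s² (V(s) = (-5*s)*s = -5*s²)
(V(w) + 26)*(b(2 - 1*6) - 94) = (-5*7² + 26)*(1 - 94) = (-5*49 + 26)*(-93) = (-245 + 26)*(-93) = -219*(-93) = 20367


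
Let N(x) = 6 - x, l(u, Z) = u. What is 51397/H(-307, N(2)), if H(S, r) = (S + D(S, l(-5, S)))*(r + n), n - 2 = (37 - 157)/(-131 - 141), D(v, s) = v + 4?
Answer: -873749/66795 ≈ -13.081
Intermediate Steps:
D(v, s) = 4 + v
n = 83/34 (n = 2 + (37 - 157)/(-131 - 141) = 2 - 120/(-272) = 2 - 120*(-1/272) = 2 + 15/34 = 83/34 ≈ 2.4412)
H(S, r) = (4 + 2*S)*(83/34 + r) (H(S, r) = (S + (4 + S))*(r + 83/34) = (4 + 2*S)*(83/34 + r))
51397/H(-307, N(2)) = 51397/(166/17 + 4*(6 - 1*2) + (83/17)*(-307) + 2*(-307)*(6 - 1*2)) = 51397/(166/17 + 4*(6 - 2) - 25481/17 + 2*(-307)*(6 - 2)) = 51397/(166/17 + 4*4 - 25481/17 + 2*(-307)*4) = 51397/(166/17 + 16 - 25481/17 - 2456) = 51397/(-66795/17) = 51397*(-17/66795) = -873749/66795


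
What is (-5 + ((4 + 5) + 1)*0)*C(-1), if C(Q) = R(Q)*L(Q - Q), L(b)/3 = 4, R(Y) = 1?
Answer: -60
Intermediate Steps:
L(b) = 12 (L(b) = 3*4 = 12)
C(Q) = 12 (C(Q) = 1*12 = 12)
(-5 + ((4 + 5) + 1)*0)*C(-1) = (-5 + ((4 + 5) + 1)*0)*12 = (-5 + (9 + 1)*0)*12 = (-5 + 10*0)*12 = (-5 + 0)*12 = -5*12 = -60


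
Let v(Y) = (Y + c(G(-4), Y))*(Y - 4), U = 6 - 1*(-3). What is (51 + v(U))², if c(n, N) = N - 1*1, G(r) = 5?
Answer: 18496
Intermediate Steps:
U = 9 (U = 6 + 3 = 9)
c(n, N) = -1 + N (c(n, N) = N - 1 = -1 + N)
v(Y) = (-1 + 2*Y)*(-4 + Y) (v(Y) = (Y + (-1 + Y))*(Y - 4) = (-1 + 2*Y)*(-4 + Y))
(51 + v(U))² = (51 + (4 - 9*9 + 2*9²))² = (51 + (4 - 81 + 2*81))² = (51 + (4 - 81 + 162))² = (51 + 85)² = 136² = 18496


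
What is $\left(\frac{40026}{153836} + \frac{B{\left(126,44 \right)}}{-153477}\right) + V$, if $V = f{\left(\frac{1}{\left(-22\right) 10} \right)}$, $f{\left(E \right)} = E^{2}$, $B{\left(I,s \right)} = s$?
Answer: $\frac{74255152149743}{285684482041200} \approx 0.25992$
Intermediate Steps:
$V = \frac{1}{48400}$ ($V = \left(\frac{1}{\left(-22\right) 10}\right)^{2} = \left(\frac{1}{-220}\right)^{2} = \left(- \frac{1}{220}\right)^{2} = \frac{1}{48400} \approx 2.0661 \cdot 10^{-5}$)
$\left(\frac{40026}{153836} + \frac{B{\left(126,44 \right)}}{-153477}\right) + V = \left(\frac{40026}{153836} + \frac{44}{-153477}\right) + \frac{1}{48400} = \left(40026 \cdot \frac{1}{153836} + 44 \left(- \frac{1}{153477}\right)\right) + \frac{1}{48400} = \left(\frac{20013}{76918} - \frac{44}{153477}\right) + \frac{1}{48400} = \frac{3068150809}{11805143886} + \frac{1}{48400} = \frac{74255152149743}{285684482041200}$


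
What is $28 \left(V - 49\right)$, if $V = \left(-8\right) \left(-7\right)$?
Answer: $196$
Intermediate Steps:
$V = 56$
$28 \left(V - 49\right) = 28 \left(56 - 49\right) = 28 \cdot 7 = 196$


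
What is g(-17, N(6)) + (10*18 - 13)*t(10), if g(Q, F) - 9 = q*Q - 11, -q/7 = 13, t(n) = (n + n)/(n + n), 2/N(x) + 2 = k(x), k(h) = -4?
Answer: 1712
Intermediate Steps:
N(x) = -⅓ (N(x) = 2/(-2 - 4) = 2/(-6) = 2*(-⅙) = -⅓)
t(n) = 1 (t(n) = (2*n)/((2*n)) = (2*n)*(1/(2*n)) = 1)
q = -91 (q = -7*13 = -91)
g(Q, F) = -2 - 91*Q (g(Q, F) = 9 + (-91*Q - 11) = 9 + (-11 - 91*Q) = -2 - 91*Q)
g(-17, N(6)) + (10*18 - 13)*t(10) = (-2 - 91*(-17)) + (10*18 - 13)*1 = (-2 + 1547) + (180 - 13)*1 = 1545 + 167*1 = 1545 + 167 = 1712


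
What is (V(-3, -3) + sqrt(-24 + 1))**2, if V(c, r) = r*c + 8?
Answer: (17 + I*sqrt(23))**2 ≈ 266.0 + 163.06*I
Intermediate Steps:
V(c, r) = 8 + c*r (V(c, r) = c*r + 8 = 8 + c*r)
(V(-3, -3) + sqrt(-24 + 1))**2 = ((8 - 3*(-3)) + sqrt(-24 + 1))**2 = ((8 + 9) + sqrt(-23))**2 = (17 + I*sqrt(23))**2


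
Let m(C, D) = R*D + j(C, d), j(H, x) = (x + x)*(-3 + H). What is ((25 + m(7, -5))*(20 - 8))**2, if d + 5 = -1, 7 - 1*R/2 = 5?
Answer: 266256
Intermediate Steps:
R = 4 (R = 14 - 2*5 = 14 - 10 = 4)
d = -6 (d = -5 - 1 = -6)
j(H, x) = 2*x*(-3 + H) (j(H, x) = (2*x)*(-3 + H) = 2*x*(-3 + H))
m(C, D) = 36 - 12*C + 4*D (m(C, D) = 4*D + 2*(-6)*(-3 + C) = 4*D + (36 - 12*C) = 36 - 12*C + 4*D)
((25 + m(7, -5))*(20 - 8))**2 = ((25 + (36 - 12*7 + 4*(-5)))*(20 - 8))**2 = ((25 + (36 - 84 - 20))*12)**2 = ((25 - 68)*12)**2 = (-43*12)**2 = (-516)**2 = 266256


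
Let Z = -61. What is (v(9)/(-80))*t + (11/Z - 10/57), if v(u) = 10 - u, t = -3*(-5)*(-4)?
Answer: 5483/13908 ≈ 0.39423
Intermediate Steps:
t = -60 (t = 15*(-4) = -60)
(v(9)/(-80))*t + (11/Z - 10/57) = ((10 - 1*9)/(-80))*(-60) + (11/(-61) - 10/57) = ((10 - 9)*(-1/80))*(-60) + (11*(-1/61) - 10*1/57) = (1*(-1/80))*(-60) + (-11/61 - 10/57) = -1/80*(-60) - 1237/3477 = ¾ - 1237/3477 = 5483/13908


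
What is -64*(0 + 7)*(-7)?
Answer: 3136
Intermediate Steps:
-64*(0 + 7)*(-7) = -448*(-7) = -64*(-49) = 3136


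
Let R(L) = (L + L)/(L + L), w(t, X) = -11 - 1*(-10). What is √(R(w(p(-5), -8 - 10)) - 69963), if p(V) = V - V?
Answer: I*√69962 ≈ 264.5*I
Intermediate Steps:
p(V) = 0
w(t, X) = -1 (w(t, X) = -11 + 10 = -1)
R(L) = 1 (R(L) = (2*L)/((2*L)) = (2*L)*(1/(2*L)) = 1)
√(R(w(p(-5), -8 - 10)) - 69963) = √(1 - 69963) = √(-69962) = I*√69962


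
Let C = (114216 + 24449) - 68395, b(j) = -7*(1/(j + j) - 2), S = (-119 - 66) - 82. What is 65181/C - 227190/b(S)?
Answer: -8524630704777/525830410 ≈ -16212.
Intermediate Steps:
S = -267 (S = -185 - 82 = -267)
b(j) = 14 - 7/(2*j) (b(j) = -7*(1/(2*j) - 2) = -7*(-2 + 1/(2*j)) = 14 - 7/(2*j))
C = 70270 (C = 138665 - 68395 = 70270)
65181/C - 227190/b(S) = 65181/70270 - 227190/(14 - 7/2/(-267)) = 65181*(1/70270) - 227190/(14 - 7/2*(-1/267)) = 65181/70270 - 227190/(14 + 7/534) = 65181/70270 - 227190/7483/534 = 65181/70270 - 227190*534/7483 = 65181/70270 - 121319460/7483 = -8524630704777/525830410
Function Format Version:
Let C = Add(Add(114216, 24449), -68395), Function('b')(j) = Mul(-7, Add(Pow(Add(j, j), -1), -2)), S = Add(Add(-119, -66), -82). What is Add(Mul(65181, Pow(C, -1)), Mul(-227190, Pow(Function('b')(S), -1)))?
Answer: Rational(-8524630704777, 525830410) ≈ -16212.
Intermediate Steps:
S = -267 (S = Add(-185, -82) = -267)
Function('b')(j) = Add(14, Mul(Rational(-7, 2), Pow(j, -1))) (Function('b')(j) = Mul(-7, Add(Pow(Mul(2, j), -1), -2)) = Mul(-7, Add(Mul(Rational(1, 2), Pow(j, -1)), -2)) = Mul(-7, Add(-2, Mul(Rational(1, 2), Pow(j, -1)))) = Add(14, Mul(Rational(-7, 2), Pow(j, -1))))
C = 70270 (C = Add(138665, -68395) = 70270)
Add(Mul(65181, Pow(C, -1)), Mul(-227190, Pow(Function('b')(S), -1))) = Add(Mul(65181, Pow(70270, -1)), Mul(-227190, Pow(Add(14, Mul(Rational(-7, 2), Pow(-267, -1))), -1))) = Add(Mul(65181, Rational(1, 70270)), Mul(-227190, Pow(Add(14, Mul(Rational(-7, 2), Rational(-1, 267))), -1))) = Add(Rational(65181, 70270), Mul(-227190, Pow(Add(14, Rational(7, 534)), -1))) = Add(Rational(65181, 70270), Mul(-227190, Pow(Rational(7483, 534), -1))) = Add(Rational(65181, 70270), Mul(-227190, Rational(534, 7483))) = Add(Rational(65181, 70270), Rational(-121319460, 7483)) = Rational(-8524630704777, 525830410)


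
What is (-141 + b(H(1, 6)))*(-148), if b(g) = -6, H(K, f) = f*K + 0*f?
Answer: 21756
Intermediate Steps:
H(K, f) = K*f (H(K, f) = K*f + 0 = K*f)
(-141 + b(H(1, 6)))*(-148) = (-141 - 6)*(-148) = -147*(-148) = 21756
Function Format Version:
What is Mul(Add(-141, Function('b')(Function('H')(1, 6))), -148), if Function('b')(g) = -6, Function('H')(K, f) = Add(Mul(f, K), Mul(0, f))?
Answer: 21756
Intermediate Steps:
Function('H')(K, f) = Mul(K, f) (Function('H')(K, f) = Add(Mul(K, f), 0) = Mul(K, f))
Mul(Add(-141, Function('b')(Function('H')(1, 6))), -148) = Mul(Add(-141, -6), -148) = Mul(-147, -148) = 21756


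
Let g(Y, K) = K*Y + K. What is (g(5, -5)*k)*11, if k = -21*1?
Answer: 6930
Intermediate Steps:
k = -21
g(Y, K) = K + K*Y
(g(5, -5)*k)*11 = (-5*(1 + 5)*(-21))*11 = (-5*6*(-21))*11 = -30*(-21)*11 = 630*11 = 6930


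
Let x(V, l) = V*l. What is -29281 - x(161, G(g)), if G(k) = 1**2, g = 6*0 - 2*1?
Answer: -29442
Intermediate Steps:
g = -2 (g = 0 - 2 = -2)
G(k) = 1
-29281 - x(161, G(g)) = -29281 - 161 = -29442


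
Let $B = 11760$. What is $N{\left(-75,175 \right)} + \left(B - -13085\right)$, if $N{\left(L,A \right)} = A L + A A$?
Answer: $42345$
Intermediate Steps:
$N{\left(L,A \right)} = A^{2} + A L$ ($N{\left(L,A \right)} = A L + A^{2} = A^{2} + A L$)
$N{\left(-75,175 \right)} + \left(B - -13085\right) = 175 \left(175 - 75\right) + \left(11760 - -13085\right) = 175 \cdot 100 + \left(11760 + 13085\right) = 17500 + 24845 = 42345$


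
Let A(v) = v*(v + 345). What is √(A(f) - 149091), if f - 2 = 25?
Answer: I*√139047 ≈ 372.89*I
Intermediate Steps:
f = 27 (f = 2 + 25 = 27)
A(v) = v*(345 + v)
√(A(f) - 149091) = √(27*(345 + 27) - 149091) = √(27*372 - 149091) = √(10044 - 149091) = √(-139047) = I*√139047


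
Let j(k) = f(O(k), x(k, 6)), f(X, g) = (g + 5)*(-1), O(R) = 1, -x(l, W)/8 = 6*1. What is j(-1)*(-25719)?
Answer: -1105917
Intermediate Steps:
x(l, W) = -48
f(X, g) = -5 - g (f(X, g) = (5 + g)*(-1) = -5 - g)
j(k) = 43 (j(k) = -5 - 1*(-48) = -5 + 48 = 43)
j(-1)*(-25719) = 43*(-25719) = -1105917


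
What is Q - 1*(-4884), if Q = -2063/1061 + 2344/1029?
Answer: 5332563953/1091769 ≈ 4884.3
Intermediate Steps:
Q = 364157/1091769 (Q = -2063*1/1061 + 2344*(1/1029) = -2063/1061 + 2344/1029 = 364157/1091769 ≈ 0.33355)
Q - 1*(-4884) = 364157/1091769 - 1*(-4884) = 364157/1091769 + 4884 = 5332563953/1091769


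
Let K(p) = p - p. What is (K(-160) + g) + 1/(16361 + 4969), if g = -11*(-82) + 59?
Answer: 20498131/21330 ≈ 961.00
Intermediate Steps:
K(p) = 0
g = 961 (g = 902 + 59 = 961)
(K(-160) + g) + 1/(16361 + 4969) = (0 + 961) + 1/(16361 + 4969) = 961 + 1/21330 = 20498131/21330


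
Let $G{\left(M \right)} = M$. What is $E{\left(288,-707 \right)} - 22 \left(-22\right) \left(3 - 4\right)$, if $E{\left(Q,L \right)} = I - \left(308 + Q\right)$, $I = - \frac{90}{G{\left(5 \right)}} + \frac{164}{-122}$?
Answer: $- \frac{67060}{61} \approx -1099.3$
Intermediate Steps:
$I = - \frac{1180}{61}$ ($I = - \frac{90}{5} + \frac{164}{-122} = \left(-90\right) \frac{1}{5} + 164 \left(- \frac{1}{122}\right) = -18 - \frac{82}{61} = - \frac{1180}{61} \approx -19.344$)
$E{\left(Q,L \right)} = - \frac{19968}{61} - Q$ ($E{\left(Q,L \right)} = - \frac{1180}{61} - \left(308 + Q\right) = - \frac{19968}{61} - Q$)
$E{\left(288,-707 \right)} - 22 \left(-22\right) \left(3 - 4\right) = \left(- \frac{19968}{61} - 288\right) - 22 \left(-22\right) \left(3 - 4\right) = \left(- \frac{19968}{61} - 288\right) - - 484 \left(3 - 4\right) = - \frac{37536}{61} - \left(-484\right) \left(-1\right) = - \frac{37536}{61} - 484 = - \frac{67060}{61}$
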